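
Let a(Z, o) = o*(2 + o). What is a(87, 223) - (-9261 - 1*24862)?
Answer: 84298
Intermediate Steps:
a(87, 223) - (-9261 - 1*24862) = 223*(2 + 223) - (-9261 - 1*24862) = 223*225 - (-9261 - 24862) = 50175 - 1*(-34123) = 50175 + 34123 = 84298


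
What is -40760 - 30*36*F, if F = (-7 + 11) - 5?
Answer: -39680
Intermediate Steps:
F = -1 (F = 4 - 5 = -1)
-40760 - 30*36*F = -40760 - 30*36*(-1) = -40760 - 1080*(-1) = -40760 - 1*(-1080) = -40760 + 1080 = -39680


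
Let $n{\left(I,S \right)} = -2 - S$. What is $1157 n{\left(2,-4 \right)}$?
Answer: $2314$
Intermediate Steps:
$1157 n{\left(2,-4 \right)} = 1157 \left(-2 - -4\right) = 1157 \left(-2 + 4\right) = 1157 \cdot 2 = 2314$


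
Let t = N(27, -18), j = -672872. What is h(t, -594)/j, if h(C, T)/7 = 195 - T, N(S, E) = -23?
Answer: -5523/672872 ≈ -0.0082081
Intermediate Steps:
t = -23
h(C, T) = 1365 - 7*T (h(C, T) = 7*(195 - T) = 1365 - 7*T)
h(t, -594)/j = (1365 - 7*(-594))/(-672872) = (1365 + 4158)*(-1/672872) = 5523*(-1/672872) = -5523/672872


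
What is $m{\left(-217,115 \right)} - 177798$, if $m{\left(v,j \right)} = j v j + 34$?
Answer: $-3047589$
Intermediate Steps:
$m{\left(v,j \right)} = 34 + v j^{2}$ ($m{\left(v,j \right)} = v j^{2} + 34 = 34 + v j^{2}$)
$m{\left(-217,115 \right)} - 177798 = \left(34 - 217 \cdot 115^{2}\right) - 177798 = \left(34 - 2869825\right) - 177798 = -2869791 - 177798 = -3047589$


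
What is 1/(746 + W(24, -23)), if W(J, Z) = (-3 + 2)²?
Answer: 1/747 ≈ 0.0013387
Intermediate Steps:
W(J, Z) = 1 (W(J, Z) = (-1)² = 1)
1/(746 + W(24, -23)) = 1/(746 + 1) = 1/747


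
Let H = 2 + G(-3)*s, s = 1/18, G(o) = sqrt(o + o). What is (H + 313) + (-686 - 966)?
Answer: -1337 + I*sqrt(6)/18 ≈ -1337.0 + 0.13608*I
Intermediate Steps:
G(o) = sqrt(2)*sqrt(o) (G(o) = sqrt(2*o) = sqrt(2)*sqrt(o))
s = 1/18 ≈ 0.055556
H = 2 + I*sqrt(6)/18 (H = 2 + (sqrt(2)*sqrt(-3))*(1/18) = 2 + (sqrt(2)*(I*sqrt(3)))*(1/18) = 2 + (I*sqrt(6))*(1/18) = 2 + I*sqrt(6)/18 ≈ 2.0 + 0.13608*I)
(H + 313) + (-686 - 966) = ((2 + I*sqrt(6)/18) + 313) + (-686 - 966) = (315 + I*sqrt(6)/18) - 1652 = -1337 + I*sqrt(6)/18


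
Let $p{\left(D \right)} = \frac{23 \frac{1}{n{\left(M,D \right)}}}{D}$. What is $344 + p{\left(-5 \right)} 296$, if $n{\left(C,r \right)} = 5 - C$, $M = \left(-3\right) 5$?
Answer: $\frac{6898}{25} \approx 275.92$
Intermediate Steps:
$M = -15$
$p{\left(D \right)} = \frac{23}{20 D}$ ($p{\left(D \right)} = \frac{23 \frac{1}{5 - -15}}{D} = \frac{23 \frac{1}{5 + 15}}{D} = \frac{23 \cdot \frac{1}{20}}{D} = \frac{23}{20 D}$)
$344 + p{\left(-5 \right)} 296 = 344 + \frac{23}{20 \left(-5\right)} 296 = 344 + \frac{23}{20} \left(- \frac{1}{5}\right) 296 = 344 - \frac{1702}{25} = \frac{6898}{25}$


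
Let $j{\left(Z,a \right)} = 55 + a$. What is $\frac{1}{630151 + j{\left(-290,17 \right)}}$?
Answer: $\frac{1}{630223} \approx 1.5867 \cdot 10^{-6}$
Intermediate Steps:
$\frac{1}{630151 + j{\left(-290,17 \right)}} = \frac{1}{630151 + \left(55 + 17\right)} = \frac{1}{630151 + 72} = \frac{1}{630223}$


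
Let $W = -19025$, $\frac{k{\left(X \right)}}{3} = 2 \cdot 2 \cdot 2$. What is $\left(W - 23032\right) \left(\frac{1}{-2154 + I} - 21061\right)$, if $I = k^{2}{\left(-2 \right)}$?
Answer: $\frac{465911076921}{526} \approx 8.8576 \cdot 10^{8}$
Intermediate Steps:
$k{\left(X \right)} = 24$ ($k{\left(X \right)} = 3 \cdot 2 \cdot 2 \cdot 2 = 3 \cdot 4 \cdot 2 = 3 \cdot 8 = 24$)
$I = 576$ ($I = 24^{2} = 576$)
$\left(W - 23032\right) \left(\frac{1}{-2154 + I} - 21061\right) = \left(-19025 - 23032\right) \left(\frac{1}{-2154 + 576} - 21061\right) = - 42057 \left(\frac{1}{-1578} - 21061\right) = - 42057 \left(- \frac{1}{1578} - 21061\right) = \left(-42057\right) \left(- \frac{33234259}{1578}\right) = \frac{465911076921}{526}$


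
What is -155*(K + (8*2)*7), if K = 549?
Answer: -102455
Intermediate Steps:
-155*(K + (8*2)*7) = -155*(549 + (8*2)*7) = -155*(549 + 16*7) = -155*(549 + 112) = -155*661 = -102455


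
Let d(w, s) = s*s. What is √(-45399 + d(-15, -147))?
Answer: I*√23790 ≈ 154.24*I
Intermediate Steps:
d(w, s) = s²
√(-45399 + d(-15, -147)) = √(-45399 + (-147)²) = √(-45399 + 21609) = √(-23790) = I*√23790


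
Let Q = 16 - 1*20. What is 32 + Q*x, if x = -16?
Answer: 96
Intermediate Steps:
Q = -4 (Q = 16 - 20 = -4)
32 + Q*x = 32 - 4*(-16) = 32 + 64 = 96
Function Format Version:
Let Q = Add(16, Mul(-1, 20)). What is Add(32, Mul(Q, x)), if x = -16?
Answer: 96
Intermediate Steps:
Q = -4 (Q = Add(16, -20) = -4)
Add(32, Mul(Q, x)) = Add(32, Mul(-4, -16)) = Add(32, 64) = 96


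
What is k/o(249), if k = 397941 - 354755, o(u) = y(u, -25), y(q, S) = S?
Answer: -43186/25 ≈ -1727.4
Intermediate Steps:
o(u) = -25
k = 43186
k/o(249) = 43186/(-25) = 43186*(-1/25) = -43186/25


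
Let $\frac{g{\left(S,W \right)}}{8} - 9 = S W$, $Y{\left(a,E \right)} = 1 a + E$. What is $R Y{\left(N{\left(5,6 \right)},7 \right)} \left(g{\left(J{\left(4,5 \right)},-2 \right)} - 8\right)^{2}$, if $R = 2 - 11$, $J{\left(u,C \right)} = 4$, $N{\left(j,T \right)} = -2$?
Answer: $0$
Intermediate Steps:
$Y{\left(a,E \right)} = E + a$ ($Y{\left(a,E \right)} = a + E = E + a$)
$g{\left(S,W \right)} = 72 + 8 S W$
$R = -9$
$R Y{\left(N{\left(5,6 \right)},7 \right)} \left(g{\left(J{\left(4,5 \right)},-2 \right)} - 8\right)^{2} = - 9 \left(7 - 2\right) \left(\left(72 + 8 \cdot 4 \left(-2\right)\right) - 8\right)^{2} = \left(-9\right) 5 \left(\left(72 - 64\right) - 8\right)^{2} = - 45 \left(8 - 8\right)^{2} = - 45 \cdot 0^{2} = \left(-45\right) 0 = 0$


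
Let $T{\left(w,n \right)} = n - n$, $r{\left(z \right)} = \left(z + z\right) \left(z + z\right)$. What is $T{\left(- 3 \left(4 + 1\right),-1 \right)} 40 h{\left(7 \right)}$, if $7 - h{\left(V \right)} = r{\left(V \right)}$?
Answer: $0$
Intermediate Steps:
$r{\left(z \right)} = 4 z^{2}$ ($r{\left(z \right)} = 2 z 2 z = 4 z^{2}$)
$T{\left(w,n \right)} = 0$
$h{\left(V \right)} = 7 - 4 V^{2}$
$T{\left(- 3 \left(4 + 1\right),-1 \right)} 40 h{\left(7 \right)} = 0 \cdot 40 \left(7 - 4 \cdot 7^{2}\right) = 0 \left(7 - 196\right) = 0 \left(-189\right) = 0$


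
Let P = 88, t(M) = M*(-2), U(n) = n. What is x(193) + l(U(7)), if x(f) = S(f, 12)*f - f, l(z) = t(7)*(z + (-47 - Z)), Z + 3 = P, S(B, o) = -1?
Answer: 1364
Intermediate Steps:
t(M) = -2*M
Z = 85 (Z = -3 + 88 = 85)
l(z) = 1848 - 14*z (l(z) = (-2*7)*(z + (-47 - 1*85)) = -14*(z + (-47 - 85)) = -14*(z - 132) = -14*(-132 + z) = 1848 - 14*z)
x(f) = -2*f (x(f) = -f - f = -2*f)
x(193) + l(U(7)) = -2*193 + (1848 - 14*7) = -386 + (1848 - 98) = -386 + 1750 = 1364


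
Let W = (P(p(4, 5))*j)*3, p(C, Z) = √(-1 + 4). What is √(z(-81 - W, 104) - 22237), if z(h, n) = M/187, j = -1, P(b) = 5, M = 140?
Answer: I*√777579473/187 ≈ 149.12*I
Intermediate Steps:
p(C, Z) = √3
W = -15 (W = (5*(-1))*3 = -5*3 = -15)
z(h, n) = 140/187
√(z(-81 - W, 104) - 22237) = √(140/187 - 22237) = √(-4158179/187) = I*√777579473/187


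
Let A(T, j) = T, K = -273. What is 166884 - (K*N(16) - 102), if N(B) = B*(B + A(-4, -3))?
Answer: 219402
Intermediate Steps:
N(B) = B*(-4 + B) (N(B) = B*(B - 4) = B*(-4 + B))
166884 - (K*N(16) - 102) = 166884 - (-4368*(-4 + 16) - 102) = 166884 - (-4368*12 - 102) = 166884 - (-273*192 - 102) = 166884 - (-52416 - 102) = 166884 - 1*(-52518) = 166884 + 52518 = 219402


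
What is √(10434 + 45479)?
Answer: √55913 ≈ 236.46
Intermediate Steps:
√(10434 + 45479) = √55913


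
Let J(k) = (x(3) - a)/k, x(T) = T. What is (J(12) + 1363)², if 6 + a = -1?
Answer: 66961489/36 ≈ 1.8600e+6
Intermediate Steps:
a = -7 (a = -6 - 1 = -7)
J(k) = 10/k (J(k) = (3 - 1*(-7))/k = (3 + 7)/k = 10/k)
(J(12) + 1363)² = (10/12 + 1363)² = (10*(1/12) + 1363)² = (⅚ + 1363)² = (8183/6)² = 66961489/36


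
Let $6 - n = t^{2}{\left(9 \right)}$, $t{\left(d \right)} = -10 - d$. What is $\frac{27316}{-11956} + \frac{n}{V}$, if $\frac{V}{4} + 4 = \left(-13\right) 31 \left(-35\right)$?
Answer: $- \frac{386244011}{168591556} \approx -2.291$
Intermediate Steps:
$V = 56404$ ($V = -16 + 4 \left(-13\right) 31 \left(-35\right) = -16 + 4 \left(\left(-403\right) \left(-35\right)\right) = -16 + 4 \cdot 14105 = -16 + 56420 = 56404$)
$n = -355$ ($n = 6 - \left(-10 - 9\right)^{2} = 6 - \left(-19\right)^{2} = 6 - 361 = -355$)
$\frac{27316}{-11956} + \frac{n}{V} = \frac{27316}{-11956} - \frac{355}{56404} = 27316 \left(- \frac{1}{11956}\right) - \frac{355}{56404} = - \frac{6829}{2989} - \frac{355}{56404} = - \frac{386244011}{168591556}$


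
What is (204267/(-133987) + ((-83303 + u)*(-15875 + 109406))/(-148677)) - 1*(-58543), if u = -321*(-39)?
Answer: 97773945921826/948608819 ≈ 1.0307e+5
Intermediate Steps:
u = 12519
(204267/(-133987) + ((-83303 + u)*(-15875 + 109406))/(-148677)) - 1*(-58543) = (204267/(-133987) + ((-83303 + 12519)*(-15875 + 109406))/(-148677)) - 1*(-58543) = (204267*(-1/133987) - 70784*93531*(-1/148677)) + 58543 = (-29181/19141 - 6620498304*(-1/148677)) + 58543 = (-29181/19141 + 2206832768/49559) + 58543 = 42239539831109/948608819 + 58543 = 97773945921826/948608819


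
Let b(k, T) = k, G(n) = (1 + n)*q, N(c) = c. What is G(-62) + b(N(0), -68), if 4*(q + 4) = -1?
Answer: 1037/4 ≈ 259.25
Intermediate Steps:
q = -17/4 (q = -4 + (1/4)*(-1) = -4 - 1/4 = -17/4 ≈ -4.2500)
G(n) = -17/4 - 17*n/4 (G(n) = (1 + n)*(-17/4) = -17/4 - 17*n/4)
G(-62) + b(N(0), -68) = (-17/4 - 17/4*(-62)) + 0 = (-17/4 + 527/2) + 0 = 1037/4 + 0 = 1037/4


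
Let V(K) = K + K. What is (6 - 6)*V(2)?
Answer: 0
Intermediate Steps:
V(K) = 2*K
(6 - 6)*V(2) = (6 - 6)*(2*2) = 0*4 = 0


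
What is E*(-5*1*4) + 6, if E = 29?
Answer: -574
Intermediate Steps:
E*(-5*1*4) + 6 = 29*(-5*1*4) + 6 = 29*(-5*4) + 6 = 29*(-20) + 6 = -580 + 6 = -574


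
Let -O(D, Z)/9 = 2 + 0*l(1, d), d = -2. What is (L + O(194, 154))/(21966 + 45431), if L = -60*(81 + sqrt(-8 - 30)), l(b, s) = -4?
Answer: -4878/67397 - 60*I*sqrt(38)/67397 ≈ -0.072377 - 0.0054879*I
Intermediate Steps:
L = -4860 - 60*I*sqrt(38) (L = -60*(81 + sqrt(-38)) = -60*(81 + I*sqrt(38)) = -4860 - 60*I*sqrt(38) ≈ -4860.0 - 369.86*I)
O(D, Z) = -18 (O(D, Z) = -9*(2 + 0*(-4)) = -9*(2 + 0) = -9*2 = -18)
(L + O(194, 154))/(21966 + 45431) = ((-4860 - 60*I*sqrt(38)) - 18)/(21966 + 45431) = (-4878 - 60*I*sqrt(38))/67397 = (-4878 - 60*I*sqrt(38))*(1/67397) = -4878/67397 - 60*I*sqrt(38)/67397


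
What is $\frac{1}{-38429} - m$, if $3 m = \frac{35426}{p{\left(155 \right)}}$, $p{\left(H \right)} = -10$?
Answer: $\frac{680692862}{576435} \approx 1180.9$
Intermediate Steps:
$m = - \frac{17713}{15}$ ($m = \frac{35426 \frac{1}{-10}}{3} = \frac{35426 \left(- \frac{1}{10}\right)}{3} = \frac{1}{3} \left(- \frac{17713}{5}\right) = - \frac{17713}{15} \approx -1180.9$)
$\frac{1}{-38429} - m = \frac{1}{-38429} - - \frac{17713}{15} = - \frac{1}{38429} + \frac{17713}{15} = \frac{680692862}{576435}$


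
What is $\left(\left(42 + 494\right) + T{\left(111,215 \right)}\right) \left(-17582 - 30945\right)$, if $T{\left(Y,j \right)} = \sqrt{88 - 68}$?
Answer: $-26010472 - 97054 \sqrt{5} \approx -2.6227 \cdot 10^{7}$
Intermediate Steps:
$T{\left(Y,j \right)} = 2 \sqrt{5}$ ($T{\left(Y,j \right)} = \sqrt{20} = 2 \sqrt{5}$)
$\left(\left(42 + 494\right) + T{\left(111,215 \right)}\right) \left(-17582 - 30945\right) = \left(\left(42 + 494\right) + 2 \sqrt{5}\right) \left(-17582 - 30945\right) = \left(536 + 2 \sqrt{5}\right) \left(-48527\right) = -26010472 - 97054 \sqrt{5}$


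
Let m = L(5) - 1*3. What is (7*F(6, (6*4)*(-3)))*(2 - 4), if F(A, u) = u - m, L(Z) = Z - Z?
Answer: 966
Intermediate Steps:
L(Z) = 0
m = -3 (m = 0 - 1*3 = 0 - 3 = -3)
F(A, u) = 3 + u (F(A, u) = u - 1*(-3) = u + 3 = 3 + u)
(7*F(6, (6*4)*(-3)))*(2 - 4) = (7*(3 + (6*4)*(-3)))*(2 - 4) = (7*(3 + 24*(-3)))*(-2) = (7*(3 - 72))*(-2) = (7*(-69))*(-2) = -483*(-2) = 966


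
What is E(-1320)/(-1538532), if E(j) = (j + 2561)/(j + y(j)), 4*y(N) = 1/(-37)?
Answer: 45917/75142287513 ≈ 6.1107e-7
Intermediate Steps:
y(N) = -1/148 (y(N) = (¼)/(-37) = (¼)*(-1/37) = -1/148)
E(j) = (2561 + j)/(-1/148 + j) (E(j) = (j + 2561)/(j - 1/148) = (2561 + j)/(-1/148 + j))
E(-1320)/(-1538532) = (148*(2561 - 1320)/(-1 + 148*(-1320)))/(-1538532) = (148*1241/(-1 - 195360))*(-1/1538532) = (148*1241/(-195361))*(-1/1538532) = (148*(-1/195361)*1241)*(-1/1538532) = -183668/195361*(-1/1538532) = 45917/75142287513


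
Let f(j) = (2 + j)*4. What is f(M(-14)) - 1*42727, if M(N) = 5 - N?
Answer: -42643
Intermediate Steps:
f(j) = 8 + 4*j
f(M(-14)) - 1*42727 = (8 + 4*(5 - 1*(-14))) - 1*42727 = (8 + 4*(5 + 14)) - 42727 = (8 + 4*19) - 42727 = (8 + 76) - 42727 = 84 - 42727 = -42643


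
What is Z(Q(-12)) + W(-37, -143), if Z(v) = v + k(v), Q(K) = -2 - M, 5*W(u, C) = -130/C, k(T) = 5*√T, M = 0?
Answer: -20/11 + 5*I*√2 ≈ -1.8182 + 7.0711*I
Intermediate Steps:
W(u, C) = -26/C (W(u, C) = (-130/C)/5 = -26/C)
Q(K) = -2 (Q(K) = -2 - 1*0 = -2 + 0 = -2)
Z(v) = v + 5*√v
Z(Q(-12)) + W(-37, -143) = (-2 + 5*√(-2)) - 26/(-143) = (-2 + 5*(I*√2)) - 26*(-1/143) = (-2 + 5*I*√2) + 2/11 = -20/11 + 5*I*√2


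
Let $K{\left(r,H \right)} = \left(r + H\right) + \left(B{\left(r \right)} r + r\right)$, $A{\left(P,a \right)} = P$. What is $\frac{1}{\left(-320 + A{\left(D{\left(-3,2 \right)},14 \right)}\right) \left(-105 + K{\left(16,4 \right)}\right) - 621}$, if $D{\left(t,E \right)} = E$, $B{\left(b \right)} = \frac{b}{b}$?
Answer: $\frac{1}{16233} \approx 6.1603 \cdot 10^{-5}$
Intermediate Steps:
$B{\left(b \right)} = 1$
$K{\left(r,H \right)} = H + 3 r$ ($K{\left(r,H \right)} = \left(r + H\right) + \left(1 r + r\right) = \left(H + r\right) + \left(r + r\right) = \left(H + r\right) + 2 r = H + 3 r$)
$\frac{1}{\left(-320 + A{\left(D{\left(-3,2 \right)},14 \right)}\right) \left(-105 + K{\left(16,4 \right)}\right) - 621} = \frac{1}{\left(-320 + 2\right) \left(-105 + \left(4 + 3 \cdot 16\right)\right) - 621} = \frac{1}{- 318 \left(-105 + \left(4 + 48\right)\right) - 621} = \frac{1}{- 318 \left(-105 + 52\right) - 621} = \frac{1}{\left(-318\right) \left(-53\right) - 621} = \frac{1}{16854 - 621} = \frac{1}{16233}$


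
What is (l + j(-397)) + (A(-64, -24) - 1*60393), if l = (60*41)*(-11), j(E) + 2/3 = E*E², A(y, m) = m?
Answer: -187974752/3 ≈ -6.2658e+7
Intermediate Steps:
j(E) = -⅔ + E³ (j(E) = -⅔ + E*E² = -⅔ + E³)
l = -27060 (l = 2460*(-11) = -27060)
(l + j(-397)) + (A(-64, -24) - 1*60393) = (-27060 + (-⅔ + (-397)³)) + (-24 - 1*60393) = (-27060 + (-⅔ - 62570773)) + (-24 - 60393) = (-27060 - 187712321/3) - 60417 = -187793501/3 - 60417 = -187974752/3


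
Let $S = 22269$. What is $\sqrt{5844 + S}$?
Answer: $\sqrt{28113} \approx 167.67$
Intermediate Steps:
$\sqrt{5844 + S} = \sqrt{5844 + 22269} = \sqrt{28113}$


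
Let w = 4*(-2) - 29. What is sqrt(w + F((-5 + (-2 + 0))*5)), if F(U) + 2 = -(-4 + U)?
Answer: 0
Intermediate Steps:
F(U) = 2 - U (F(U) = -2 - (-4 + U) = -2 + (4 - U) = 2 - U)
w = -37 (w = -8 - 29 = -37)
sqrt(w + F((-5 + (-2 + 0))*5)) = sqrt(-37 + (2 - (-5 + (-2 + 0))*5)) = sqrt(-37 + (2 - (-5 - 2)*5)) = sqrt(-37 + (2 - (-7)*5)) = sqrt(-37 + (2 - 1*(-35))) = sqrt(-37 + (2 + 35)) = sqrt(-37 + 37) = sqrt(0) = 0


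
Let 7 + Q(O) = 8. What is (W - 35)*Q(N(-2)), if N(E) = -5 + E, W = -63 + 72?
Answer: -26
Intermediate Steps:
W = 9
Q(O) = 1 (Q(O) = -7 + 8 = 1)
(W - 35)*Q(N(-2)) = (9 - 35)*1 = -26*1 = -26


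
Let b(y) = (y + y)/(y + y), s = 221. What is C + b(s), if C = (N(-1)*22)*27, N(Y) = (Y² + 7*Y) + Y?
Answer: -4157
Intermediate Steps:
b(y) = 1 (b(y) = (2*y)/((2*y)) = (2*y)*(1/(2*y)) = 1)
N(Y) = Y² + 8*Y
C = -4158 (C = (-(8 - 1)*22)*27 = (-1*7*22)*27 = -7*22*27 = -154*27 = -4158)
C + b(s) = -4158 + 1 = -4157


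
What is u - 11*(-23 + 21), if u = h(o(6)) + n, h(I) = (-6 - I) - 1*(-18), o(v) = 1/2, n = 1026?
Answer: 2119/2 ≈ 1059.5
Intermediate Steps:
o(v) = 1/2 (o(v) = 1*(1/2) = 1/2)
h(I) = 12 - I (h(I) = (-6 - I) + 18 = 12 - I)
u = 2075/2 (u = (12 - 1*1/2) + 1026 = (12 - 1/2) + 1026 = 23/2 + 1026 = 2075/2 ≈ 1037.5)
u - 11*(-23 + 21) = 2075/2 - 11*(-23 + 21) = 2075/2 - 11*(-2) = 2075/2 - 1*(-22) = 2075/2 + 22 = 2119/2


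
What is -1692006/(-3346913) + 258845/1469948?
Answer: 3353492531173/4919788070524 ≈ 0.68163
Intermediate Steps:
-1692006/(-3346913) + 258845/1469948 = -1692006*(-1/3346913) + 258845*(1/1469948) = 1692006/3346913 + 258845/1469948 = 3353492531173/4919788070524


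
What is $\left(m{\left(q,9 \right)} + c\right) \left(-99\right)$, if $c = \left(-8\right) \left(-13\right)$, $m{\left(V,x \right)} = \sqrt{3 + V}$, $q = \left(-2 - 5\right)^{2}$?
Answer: $-10296 - 198 \sqrt{13} \approx -11010.0$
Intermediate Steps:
$q = 49$ ($q = \left(-7\right)^{2} = 49$)
$c = 104$
$\left(m{\left(q,9 \right)} + c\right) \left(-99\right) = \left(\sqrt{3 + 49} + 104\right) \left(-99\right) = \left(\sqrt{52} + 104\right) \left(-99\right) = \left(2 \sqrt{13} + 104\right) \left(-99\right) = \left(104 + 2 \sqrt{13}\right) \left(-99\right) = -10296 - 198 \sqrt{13}$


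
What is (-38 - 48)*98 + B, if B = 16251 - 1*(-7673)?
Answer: 15496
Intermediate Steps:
B = 23924 (B = 16251 + 7673 = 23924)
(-38 - 48)*98 + B = (-38 - 48)*98 + 23924 = -86*98 + 23924 = -8428 + 23924 = 15496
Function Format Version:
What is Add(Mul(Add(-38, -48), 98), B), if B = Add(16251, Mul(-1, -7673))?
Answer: 15496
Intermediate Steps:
B = 23924 (B = Add(16251, 7673) = 23924)
Add(Mul(Add(-38, -48), 98), B) = Add(Mul(Add(-38, -48), 98), 23924) = Add(Mul(-86, 98), 23924) = Add(-8428, 23924) = 15496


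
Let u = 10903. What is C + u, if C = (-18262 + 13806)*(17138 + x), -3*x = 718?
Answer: -225868667/3 ≈ -7.5290e+7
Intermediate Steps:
x = -718/3 (x = -1/3*718 = -718/3 ≈ -239.33)
C = -225901376/3 (C = (-18262 + 13806)*(17138 - 718/3) = -4456*50696/3 = -225901376/3 ≈ -7.5300e+7)
C + u = -225901376/3 + 10903 = -225868667/3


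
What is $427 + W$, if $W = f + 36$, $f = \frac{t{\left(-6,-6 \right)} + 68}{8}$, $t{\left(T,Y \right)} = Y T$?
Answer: $476$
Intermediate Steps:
$t{\left(T,Y \right)} = T Y$
$f = 13$ ($f = \frac{\left(-6\right) \left(-6\right) + 68}{8} = \left(36 + 68\right) \frac{1}{8} = 104 \cdot \frac{1}{8} = 13$)
$W = 49$ ($W = 13 + 36 = 49$)
$427 + W = 427 + 49 = 476$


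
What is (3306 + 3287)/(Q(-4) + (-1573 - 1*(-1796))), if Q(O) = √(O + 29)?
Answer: 347/12 ≈ 28.917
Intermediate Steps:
Q(O) = √(29 + O)
(3306 + 3287)/(Q(-4) + (-1573 - 1*(-1796))) = (3306 + 3287)/(√(29 - 4) + (-1573 - 1*(-1796))) = 6593/(√25 + (-1573 + 1796)) = 6593/(5 + 223) = 6593/228 = 6593*(1/228) = 347/12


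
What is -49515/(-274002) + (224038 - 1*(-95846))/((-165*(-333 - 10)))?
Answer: 10050128577/1723015910 ≈ 5.8329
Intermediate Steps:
-49515/(-274002) + (224038 - 1*(-95846))/((-165*(-333 - 10))) = -49515*(-1/274002) + (224038 + 95846)/((-165*(-343))) = 16505/91334 + 319884/56595 = 16505/91334 + 319884*(1/56595) = 16505/91334 + 106628/18865 = 10050128577/1723015910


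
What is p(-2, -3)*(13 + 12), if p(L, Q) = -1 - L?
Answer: 25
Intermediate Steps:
p(-2, -3)*(13 + 12) = (-1 - 1*(-2))*(13 + 12) = (-1 + 2)*25 = 1*25 = 25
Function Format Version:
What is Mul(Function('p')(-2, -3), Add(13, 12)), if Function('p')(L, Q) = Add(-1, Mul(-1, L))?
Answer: 25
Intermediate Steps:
Mul(Function('p')(-2, -3), Add(13, 12)) = Mul(Add(-1, Mul(-1, -2)), Add(13, 12)) = Mul(Add(-1, 2), 25) = Mul(1, 25) = 25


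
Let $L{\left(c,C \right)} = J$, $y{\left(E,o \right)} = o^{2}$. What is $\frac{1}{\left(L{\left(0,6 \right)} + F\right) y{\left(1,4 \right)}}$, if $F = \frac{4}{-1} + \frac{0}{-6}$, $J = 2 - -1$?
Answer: $- \frac{1}{16} \approx -0.0625$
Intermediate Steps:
$J = 3$ ($J = 2 + 1 = 3$)
$L{\left(c,C \right)} = 3$
$F = -4$ ($F = 4 \left(-1\right) + 0 \left(- \frac{1}{6}\right) = -4 + 0 = -4$)
$\frac{1}{\left(L{\left(0,6 \right)} + F\right) y{\left(1,4 \right)}} = \frac{1}{\left(3 - 4\right) 4^{2}} = \frac{1}{\left(-1\right) 16} = \frac{1}{-16} = - \frac{1}{16}$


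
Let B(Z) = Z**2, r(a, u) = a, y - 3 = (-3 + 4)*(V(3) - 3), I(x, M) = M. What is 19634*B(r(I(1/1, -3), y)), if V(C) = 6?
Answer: 176706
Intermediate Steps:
y = 6 (y = 3 + (-3 + 4)*(6 - 3) = 3 + 1*3 = 3 + 3 = 6)
19634*B(r(I(1/1, -3), y)) = 19634*(-3)**2 = 19634*9 = 176706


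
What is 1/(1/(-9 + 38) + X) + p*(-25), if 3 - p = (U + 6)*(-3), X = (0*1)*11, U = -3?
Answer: -271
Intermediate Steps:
X = 0 (X = 0*11 = 0)
p = 12 (p = 3 - (-3 + 6)*(-3) = 3 - 3*(-3) = 3 - 1*(-9) = 3 + 9 = 12)
1/(1/(-9 + 38) + X) + p*(-25) = 1/(1/(-9 + 38) + 0) + 12*(-25) = 1/(1/29 + 0) - 300 = 1/(1/29) - 300 = 29 - 300 = -271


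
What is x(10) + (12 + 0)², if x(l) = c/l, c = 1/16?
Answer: 23041/160 ≈ 144.01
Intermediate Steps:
c = 1/16 ≈ 0.062500
x(l) = 1/(16*l)
x(10) + (12 + 0)² = (1/16)/10 + (12 + 0)² = (1/16)*(⅒) + 12² = 1/160 + 144 = 23041/160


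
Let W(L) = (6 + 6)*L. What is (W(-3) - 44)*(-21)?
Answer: 1680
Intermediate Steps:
W(L) = 12*L
(W(-3) - 44)*(-21) = (12*(-3) - 44)*(-21) = (-36 - 44)*(-21) = -80*(-21) = 1680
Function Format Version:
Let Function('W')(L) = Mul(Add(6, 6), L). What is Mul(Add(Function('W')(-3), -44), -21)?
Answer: 1680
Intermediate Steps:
Function('W')(L) = Mul(12, L)
Mul(Add(Function('W')(-3), -44), -21) = Mul(Add(Mul(12, -3), -44), -21) = Mul(Add(-36, -44), -21) = Mul(-80, -21) = 1680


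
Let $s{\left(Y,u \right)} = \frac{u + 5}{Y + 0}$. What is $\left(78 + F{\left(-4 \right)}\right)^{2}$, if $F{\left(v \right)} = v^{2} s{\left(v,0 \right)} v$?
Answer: $24964$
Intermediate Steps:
$s{\left(Y,u \right)} = \frac{5 + u}{Y}$
$F{\left(v \right)} = 5 v^{2}$ ($F{\left(v \right)} = v^{2} \frac{5 + 0}{v} v = v^{2} \frac{1}{v} 5 v = v^{2} \frac{5}{v} v = 5 v v = 5 v^{2}$)
$\left(78 + F{\left(-4 \right)}\right)^{2} = \left(78 + 5 \left(-4\right)^{2}\right)^{2} = \left(78 + 5 \cdot 16\right)^{2} = \left(78 + 80\right)^{2} = 158^{2} = 24964$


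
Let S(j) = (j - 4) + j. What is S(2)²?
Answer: 0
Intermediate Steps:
S(j) = -4 + 2*j (S(j) = (-4 + j) + j = -4 + 2*j)
S(2)² = (-4 + 2*2)² = (-4 + 4)² = 0² = 0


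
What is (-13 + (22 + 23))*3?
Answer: 96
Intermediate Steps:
(-13 + (22 + 23))*3 = (-13 + 45)*3 = 32*3 = 96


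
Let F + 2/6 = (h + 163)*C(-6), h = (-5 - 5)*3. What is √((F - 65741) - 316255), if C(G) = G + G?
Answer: I*√3452331/3 ≈ 619.35*I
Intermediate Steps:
C(G) = 2*G
h = -30 (h = -10*3 = -30)
F = -4789/3 (F = -⅓ + (-30 + 163)*(2*(-6)) = -⅓ + 133*(-12) = -⅓ - 1596 = -4789/3 ≈ -1596.3)
√((F - 65741) - 316255) = √((-4789/3 - 65741) - 316255) = √(-202012/3 - 316255) = √(-1150777/3) = I*√3452331/3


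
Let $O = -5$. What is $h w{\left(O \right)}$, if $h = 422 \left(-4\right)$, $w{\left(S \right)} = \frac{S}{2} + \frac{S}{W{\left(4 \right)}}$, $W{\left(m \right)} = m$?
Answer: $6330$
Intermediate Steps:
$w{\left(S \right)} = \frac{3 S}{4}$ ($w{\left(S \right)} = \frac{S}{2} + \frac{S}{4} = \frac{3 S}{4}$)
$h = -1688$
$h w{\left(O \right)} = - 1688 \cdot \frac{3}{4} \left(-5\right) = \left(-1688\right) \left(- \frac{15}{4}\right) = 6330$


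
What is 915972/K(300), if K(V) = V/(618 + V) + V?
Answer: 70071858/22975 ≈ 3049.9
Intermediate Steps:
K(V) = V + V/(618 + V) (K(V) = V/(618 + V) + V = V + V/(618 + V))
915972/K(300) = 915972/((300*(619 + 300)/(618 + 300))) = 915972/((300*919/918)) = 915972/((300*(1/918)*919)) = 915972/(45950/153) = 915972*(153/45950) = 70071858/22975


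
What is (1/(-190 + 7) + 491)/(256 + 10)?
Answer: 6418/3477 ≈ 1.8458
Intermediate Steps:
(1/(-190 + 7) + 491)/(256 + 10) = (1/(-183) + 491)/266 = (-1/183 + 491)*(1/266) = (89852/183)*(1/266) = 6418/3477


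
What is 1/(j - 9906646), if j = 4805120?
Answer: -1/5101526 ≈ -1.9602e-7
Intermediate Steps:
1/(j - 9906646) = 1/(4805120 - 9906646) = 1/(-5101526) = -1/5101526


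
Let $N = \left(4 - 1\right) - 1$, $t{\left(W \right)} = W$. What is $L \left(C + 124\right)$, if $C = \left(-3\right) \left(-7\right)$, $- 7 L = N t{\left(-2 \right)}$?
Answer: $\frac{580}{7} \approx 82.857$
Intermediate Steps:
$N = 2$ ($N = 3 - 1 = 2$)
$L = \frac{4}{7}$ ($L = - \frac{2 \left(-2\right)}{7} = \left(- \frac{1}{7}\right) \left(-4\right) = \frac{4}{7} \approx 0.57143$)
$C = 21$
$L \left(C + 124\right) = \frac{4 \left(21 + 124\right)}{7} = \frac{4}{7} \cdot 145 = \frac{580}{7}$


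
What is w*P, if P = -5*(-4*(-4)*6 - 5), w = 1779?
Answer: -809445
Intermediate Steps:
P = -455 (P = -5*(16*6 - 5) = -5*(96 - 5) = -5*91 = -455)
w*P = 1779*(-455) = -809445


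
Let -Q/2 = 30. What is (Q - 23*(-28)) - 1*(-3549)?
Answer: 4133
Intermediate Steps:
Q = -60 (Q = -2*30 = -60)
(Q - 23*(-28)) - 1*(-3549) = (-60 - 23*(-28)) - 1*(-3549) = (-60 + 644) + 3549 = 584 + 3549 = 4133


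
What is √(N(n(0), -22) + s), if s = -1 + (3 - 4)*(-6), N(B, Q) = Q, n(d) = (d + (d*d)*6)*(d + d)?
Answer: I*√17 ≈ 4.1231*I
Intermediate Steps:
n(d) = 2*d*(d + 6*d²) (n(d) = (d + d²*6)*(2*d) = (d + 6*d²)*(2*d) = 2*d*(d + 6*d²))
s = 5 (s = -1 - 1*(-6) = -1 + 6 = 5)
√(N(n(0), -22) + s) = √(-22 + 5) = √(-17) = I*√17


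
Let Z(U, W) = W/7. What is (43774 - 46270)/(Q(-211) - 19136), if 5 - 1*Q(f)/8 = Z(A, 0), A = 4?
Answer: 312/2387 ≈ 0.13071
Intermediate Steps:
Z(U, W) = W/7 (Z(U, W) = W*(⅐) = W/7)
Q(f) = 40 (Q(f) = 40 - 8*0/7 = 40 - 8*0 = 40 + 0 = 40)
(43774 - 46270)/(Q(-211) - 19136) = (43774 - 46270)/(40 - 19136) = -2496/(-19096) = -2496*(-1/19096) = 312/2387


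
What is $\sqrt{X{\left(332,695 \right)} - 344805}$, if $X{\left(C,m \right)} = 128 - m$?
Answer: $2 i \sqrt{86343} \approx 587.68 i$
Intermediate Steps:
$\sqrt{X{\left(332,695 \right)} - 344805} = \sqrt{\left(128 - 695\right) - 344805} = \sqrt{-567 - 344805} = \sqrt{-345372} = 2 i \sqrt{86343}$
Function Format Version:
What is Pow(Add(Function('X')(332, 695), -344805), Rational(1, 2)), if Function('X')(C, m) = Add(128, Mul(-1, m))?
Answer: Mul(2, I, Pow(86343, Rational(1, 2))) ≈ Mul(587.68, I)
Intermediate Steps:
Pow(Add(Function('X')(332, 695), -344805), Rational(1, 2)) = Pow(Add(Add(128, Mul(-1, 695)), -344805), Rational(1, 2)) = Pow(Add(Add(128, -695), -344805), Rational(1, 2)) = Pow(Add(-567, -344805), Rational(1, 2)) = Pow(-345372, Rational(1, 2)) = Mul(2, I, Pow(86343, Rational(1, 2)))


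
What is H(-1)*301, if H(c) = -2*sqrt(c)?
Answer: -602*I ≈ -602.0*I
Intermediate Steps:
H(-1)*301 = -2*I*301 = -602*I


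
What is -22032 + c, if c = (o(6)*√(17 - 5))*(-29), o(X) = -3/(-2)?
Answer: -22032 - 87*√3 ≈ -22183.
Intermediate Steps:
o(X) = 3/2 (o(X) = -3*(-½) = 3/2)
c = -87*√3 (c = (3*√(17 - 5)/2)*(-29) = (3*√12/2)*(-29) = (3*(2*√3)/2)*(-29) = (3*√3)*(-29) = -87*√3 ≈ -150.69)
-22032 + c = -22032 - 87*√3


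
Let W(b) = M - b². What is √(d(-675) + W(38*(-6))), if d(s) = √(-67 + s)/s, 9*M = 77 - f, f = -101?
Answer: √(-105227550 - 3*I*√742)/45 ≈ 8.8515e-5 - 227.96*I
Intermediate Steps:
M = 178/9 (M = (77 - 1*(-101))/9 = (77 + 101)/9 = (⅑)*178 = 178/9 ≈ 19.778)
W(b) = 178/9 - b²
d(s) = √(-67 + s)/s
√(d(-675) + W(38*(-6))) = √(√(-67 - 675)/(-675) + (178/9 - (38*(-6))²)) = √(-I*√742/675 + (178/9 - 1*(-228)²)) = √(-I*√742/675 + (178/9 - 1*51984)) = √(-I*√742/675 + (178/9 - 51984)) = √(-I*√742/675 - 467678/9) = √(-467678/9 - I*√742/675)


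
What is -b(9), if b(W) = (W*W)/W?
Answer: -9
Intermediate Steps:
b(W) = W (b(W) = W**2/W = W)
-b(9) = -1*9 = -9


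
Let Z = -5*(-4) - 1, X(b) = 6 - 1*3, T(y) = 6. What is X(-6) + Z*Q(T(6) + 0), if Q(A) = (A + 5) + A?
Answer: 326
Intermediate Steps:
Q(A) = 5 + 2*A (Q(A) = (5 + A) + A = 5 + 2*A)
X(b) = 3 (X(b) = 6 - 3 = 3)
Z = 19 (Z = 20 - 1 = 19)
X(-6) + Z*Q(T(6) + 0) = 3 + 19*(5 + 2*(6 + 0)) = 3 + 19*(5 + 2*6) = 3 + 19*(5 + 12) = 3 + 19*17 = 3 + 323 = 326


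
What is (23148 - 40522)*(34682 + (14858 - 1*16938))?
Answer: -566427148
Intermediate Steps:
(23148 - 40522)*(34682 + (14858 - 1*16938)) = -17374*(34682 + (14858 - 16938)) = -17374*(34682 - 2080) = -17374*32602 = -566427148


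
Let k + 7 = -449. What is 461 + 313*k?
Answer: -142267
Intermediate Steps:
k = -456 (k = -7 - 449 = -456)
461 + 313*k = 461 + 313*(-456) = 461 - 142728 = -142267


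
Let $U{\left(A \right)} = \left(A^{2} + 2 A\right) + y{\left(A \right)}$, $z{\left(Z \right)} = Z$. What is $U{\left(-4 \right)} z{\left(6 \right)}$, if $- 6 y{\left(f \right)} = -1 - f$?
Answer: $45$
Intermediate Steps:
$y{\left(f \right)} = \frac{1}{6} + \frac{f}{6}$ ($y{\left(f \right)} = - \frac{-1 - f}{6} = \frac{1}{6} + \frac{f}{6}$)
$U{\left(A \right)} = \frac{1}{6} + A^{2} + \frac{13 A}{6}$ ($U{\left(A \right)} = \left(A^{2} + 2 A\right) + \left(\frac{1}{6} + \frac{A}{6}\right) = \frac{1}{6} + A^{2} + \frac{13 A}{6}$)
$U{\left(-4 \right)} z{\left(6 \right)} = \left(\frac{1}{6} + \left(-4\right)^{2} + \frac{13}{6} \left(-4\right)\right) 6 = \left(\frac{1}{6} + 16 - \frac{26}{3}\right) 6 = \frac{15}{2} \cdot 6 = 45$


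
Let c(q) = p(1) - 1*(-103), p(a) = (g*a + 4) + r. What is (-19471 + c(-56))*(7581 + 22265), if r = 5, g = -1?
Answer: -577818560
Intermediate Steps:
p(a) = 9 - a (p(a) = (-a + 4) + 5 = (4 - a) + 5 = 9 - a)
c(q) = 111 (c(q) = (9 - 1*1) - 1*(-103) = (9 - 1) + 103 = 8 + 103 = 111)
(-19471 + c(-56))*(7581 + 22265) = (-19471 + 111)*(7581 + 22265) = -19360*29846 = -577818560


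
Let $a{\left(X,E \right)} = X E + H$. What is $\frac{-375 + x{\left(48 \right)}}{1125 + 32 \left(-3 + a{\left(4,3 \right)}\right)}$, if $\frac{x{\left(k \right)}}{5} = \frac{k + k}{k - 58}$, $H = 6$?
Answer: $- \frac{141}{535} \approx -0.26355$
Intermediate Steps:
$a{\left(X,E \right)} = 6 + E X$ ($a{\left(X,E \right)} = X E + 6 = E X + 6 = 6 + E X$)
$x{\left(k \right)} = \frac{10 k}{-58 + k}$ ($x{\left(k \right)} = 5 \frac{k + k}{k - 58} = 5 \frac{2 k}{-58 + k} = \frac{10 k}{-58 + k}$)
$\frac{-375 + x{\left(48 \right)}}{1125 + 32 \left(-3 + a{\left(4,3 \right)}\right)} = \frac{-375 + 10 \cdot 48 \frac{1}{-58 + 48}}{1125 + 32 \left(-3 + \left(6 + 3 \cdot 4\right)\right)} = \frac{-375 + 10 \cdot 48 \frac{1}{-10}}{1125 + 32 \left(-3 + \left(6 + 12\right)\right)} = \frac{-375 + 10 \cdot 48 \left(- \frac{1}{10}\right)}{1125 + 32 \left(-3 + 18\right)} = \frac{-375 - 48}{1125 + 32 \cdot 15} = - \frac{423}{1125 + 480} = - \frac{423}{1605} = \left(-423\right) \frac{1}{1605} = - \frac{141}{535}$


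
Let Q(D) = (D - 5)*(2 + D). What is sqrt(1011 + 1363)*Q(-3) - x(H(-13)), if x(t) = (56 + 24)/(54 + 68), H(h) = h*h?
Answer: -40/61 + 8*sqrt(2374) ≈ 389.13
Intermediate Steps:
H(h) = h**2
Q(D) = (-5 + D)*(2 + D)
x(t) = 40/61 (x(t) = 80/122 = 80*(1/122) = 40/61)
sqrt(1011 + 1363)*Q(-3) - x(H(-13)) = sqrt(1011 + 1363)*(-10 + (-3)**2 - 3*(-3)) - 1*40/61 = sqrt(2374)*(-10 + 9 + 9) - 40/61 = sqrt(2374)*8 - 40/61 = 8*sqrt(2374) - 40/61 = -40/61 + 8*sqrt(2374)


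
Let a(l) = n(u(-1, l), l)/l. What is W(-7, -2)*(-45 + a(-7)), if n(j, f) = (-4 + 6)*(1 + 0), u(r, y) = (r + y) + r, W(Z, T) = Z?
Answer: 317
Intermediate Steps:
u(r, y) = y + 2*r
n(j, f) = 2 (n(j, f) = 2*1 = 2)
a(l) = 2/l
W(-7, -2)*(-45 + a(-7)) = -7*(-45 + 2/(-7)) = -7*(-45 + 2*(-⅐)) = -7*(-45 - 2/7) = -7*(-317/7) = 317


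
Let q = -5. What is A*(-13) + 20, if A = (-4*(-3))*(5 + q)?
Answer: 20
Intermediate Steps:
A = 0 (A = (-4*(-3))*(5 - 5) = 12*0 = 0)
A*(-13) + 20 = 0*(-13) + 20 = 0 + 20 = 20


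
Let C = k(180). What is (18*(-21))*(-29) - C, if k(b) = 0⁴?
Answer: 10962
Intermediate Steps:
k(b) = 0
C = 0
(18*(-21))*(-29) - C = (18*(-21))*(-29) - 1*0 = -378*(-29) + 0 = 10962 + 0 = 10962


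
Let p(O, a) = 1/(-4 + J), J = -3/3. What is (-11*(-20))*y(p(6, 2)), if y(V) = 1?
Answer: 220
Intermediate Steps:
J = -1 (J = -3*⅓ = -1)
p(O, a) = -⅕ (p(O, a) = 1/(-4 - 1) = 1/(-5) = -⅕)
(-11*(-20))*y(p(6, 2)) = -11*(-20)*1 = 220*1 = 220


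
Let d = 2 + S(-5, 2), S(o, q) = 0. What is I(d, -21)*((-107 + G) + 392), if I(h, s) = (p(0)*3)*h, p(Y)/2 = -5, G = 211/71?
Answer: -1226760/71 ≈ -17278.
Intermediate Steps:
G = 211/71 (G = 211*(1/71) = 211/71 ≈ 2.9718)
p(Y) = -10 (p(Y) = 2*(-5) = -10)
d = 2 (d = 2 + 0 = 2)
I(h, s) = -30*h (I(h, s) = (-10*3)*h = -30*h)
I(d, -21)*((-107 + G) + 392) = (-30*2)*((-107 + 211/71) + 392) = -60*(-7386/71 + 392) = -60*20446/71 = -1226760/71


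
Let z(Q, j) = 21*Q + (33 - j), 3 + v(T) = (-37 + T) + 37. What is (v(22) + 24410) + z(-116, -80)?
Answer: 22106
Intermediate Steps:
v(T) = -3 + T (v(T) = -3 + ((-37 + T) + 37) = -3 + T)
z(Q, j) = 33 - j + 21*Q
(v(22) + 24410) + z(-116, -80) = ((-3 + 22) + 24410) + (33 - 1*(-80) + 21*(-116)) = (19 + 24410) + (33 + 80 - 2436) = 24429 - 2323 = 22106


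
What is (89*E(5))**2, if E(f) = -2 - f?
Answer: 388129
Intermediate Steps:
(89*E(5))**2 = (89*(-2 - 1*5))**2 = (89*(-2 - 5))**2 = (89*(-7))**2 = (-623)**2 = 388129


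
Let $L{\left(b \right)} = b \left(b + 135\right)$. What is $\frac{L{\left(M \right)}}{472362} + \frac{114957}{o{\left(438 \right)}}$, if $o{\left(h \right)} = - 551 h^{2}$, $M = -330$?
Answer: $\frac{11360071739}{84059795212} \approx 0.13514$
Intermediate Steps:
$L{\left(b \right)} = b \left(135 + b\right)$
$\frac{L{\left(M \right)}}{472362} + \frac{114957}{o{\left(438 \right)}} = \frac{\left(-330\right) \left(135 - 330\right)}{472362} + \frac{114957}{\left(-551\right) 438^{2}} = \left(-330\right) \left(-195\right) \frac{1}{472362} + \frac{114957}{\left(-551\right) 191844} = 64350 \cdot \frac{1}{472362} + \frac{114957}{-105706044} = \frac{975}{7157} + 114957 \left(- \frac{1}{105706044}\right) = \frac{975}{7157} - \frac{12773}{11745116} = \frac{11360071739}{84059795212}$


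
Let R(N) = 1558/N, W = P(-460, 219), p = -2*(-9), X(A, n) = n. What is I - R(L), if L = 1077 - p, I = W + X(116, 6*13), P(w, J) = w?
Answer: -406096/1059 ≈ -383.47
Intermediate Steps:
p = 18
W = -460
I = -382 (I = -460 + 6*13 = -460 + 78 = -382)
L = 1059 (L = 1077 - 1*18 = 1077 - 18 = 1059)
I - R(L) = -382 - 1558/1059 = -406096/1059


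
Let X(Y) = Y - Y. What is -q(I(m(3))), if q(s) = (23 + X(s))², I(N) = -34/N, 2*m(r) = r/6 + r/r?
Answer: -529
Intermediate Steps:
X(Y) = 0
m(r) = ½ + r/12 (m(r) = (r/6 + r/r)/2 = (r*(⅙) + 1)/2 = (r/6 + 1)/2 = (1 + r/6)/2 = ½ + r/12)
q(s) = 529 (q(s) = (23 + 0)² = 23² = 529)
-q(I(m(3))) = -1*529 = -529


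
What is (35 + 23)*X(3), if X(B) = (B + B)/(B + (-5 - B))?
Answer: -348/5 ≈ -69.600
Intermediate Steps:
X(B) = -2*B/5 (X(B) = (2*B)/(-5) = (2*B)*(-⅕) = -2*B/5)
(35 + 23)*X(3) = (35 + 23)*(-⅖*3) = 58*(-6/5) = -348/5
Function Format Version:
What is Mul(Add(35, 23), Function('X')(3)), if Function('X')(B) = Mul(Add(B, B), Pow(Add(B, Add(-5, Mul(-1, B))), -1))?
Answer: Rational(-348, 5) ≈ -69.600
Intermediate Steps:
Function('X')(B) = Mul(Rational(-2, 5), B) (Function('X')(B) = Mul(Mul(2, B), Pow(-5, -1)) = Mul(Mul(2, B), Rational(-1, 5)) = Mul(Rational(-2, 5), B))
Mul(Add(35, 23), Function('X')(3)) = Mul(Add(35, 23), Mul(Rational(-2, 5), 3)) = Mul(58, Rational(-6, 5)) = Rational(-348, 5)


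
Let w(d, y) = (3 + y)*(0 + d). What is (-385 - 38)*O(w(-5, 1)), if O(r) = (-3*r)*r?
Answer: 507600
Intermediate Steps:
w(d, y) = d*(3 + y) (w(d, y) = (3 + y)*d = d*(3 + y))
O(r) = -3*r²
(-385 - 38)*O(w(-5, 1)) = (-385 - 38)*(-3*25*(3 + 1)²) = -(-1269)*(-5*4)² = -(-1269)*(-20)² = -(-1269)*400 = -423*(-1200) = 507600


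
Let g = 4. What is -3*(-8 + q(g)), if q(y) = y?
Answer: 12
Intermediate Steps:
-3*(-8 + q(g)) = -3*(-8 + 4) = -3*(-4) = 12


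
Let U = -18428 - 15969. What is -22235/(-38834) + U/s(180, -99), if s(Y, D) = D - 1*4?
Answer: 1338063303/3999902 ≈ 334.52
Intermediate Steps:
U = -34397
s(Y, D) = -4 + D (s(Y, D) = D - 4 = -4 + D)
-22235/(-38834) + U/s(180, -99) = -22235/(-38834) - 34397/(-4 - 99) = -22235*(-1/38834) - 34397/(-103) = 22235/38834 - 34397*(-1/103) = 22235/38834 + 34397/103 = 1338063303/3999902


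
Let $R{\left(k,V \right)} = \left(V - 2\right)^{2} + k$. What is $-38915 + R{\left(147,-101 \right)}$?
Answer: $-28159$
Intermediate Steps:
$R{\left(k,V \right)} = k + \left(-2 + V\right)^{2}$ ($R{\left(k,V \right)} = \left(-2 + V\right)^{2} + k = k + \left(-2 + V\right)^{2}$)
$-38915 + R{\left(147,-101 \right)} = -38915 + \left(147 + \left(-2 - 101\right)^{2}\right) = -38915 + \left(147 + \left(-103\right)^{2}\right) = -38915 + \left(147 + 10609\right) = -38915 + 10756 = -28159$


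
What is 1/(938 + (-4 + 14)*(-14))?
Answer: 1/798 ≈ 0.0012531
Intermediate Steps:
1/(938 + (-4 + 14)*(-14)) = 1/(938 + 10*(-14)) = 1/(938 - 140) = 1/798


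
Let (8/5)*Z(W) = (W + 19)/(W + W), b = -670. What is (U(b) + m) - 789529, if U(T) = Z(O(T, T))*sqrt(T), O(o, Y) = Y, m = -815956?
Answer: -1605485 + 651*I*sqrt(670)/2144 ≈ -1.6055e+6 + 7.8595*I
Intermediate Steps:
Z(W) = 5*(19 + W)/(16*W) (Z(W) = 5*((W + 19)/(W + W))/8 = 5*((19 + W)/((2*W)))/8 = 5*((19 + W)*(1/(2*W)))/8 = 5*((19 + W)/(2*W))/8 = 5*(19 + W)/(16*W))
U(T) = 5*(19 + T)/(16*sqrt(T)) (U(T) = (5*(19 + T)/(16*T))*sqrt(T) = 5*(19 + T)/(16*sqrt(T)))
(U(b) + m) - 789529 = (5*(19 - 670)/(16*sqrt(-670)) - 815956) - 789529 = ((5/16)*(-I*sqrt(670)/670)*(-651) - 815956) - 789529 = (651*I*sqrt(670)/2144 - 815956) - 789529 = (-815956 + 651*I*sqrt(670)/2144) - 789529 = -1605485 + 651*I*sqrt(670)/2144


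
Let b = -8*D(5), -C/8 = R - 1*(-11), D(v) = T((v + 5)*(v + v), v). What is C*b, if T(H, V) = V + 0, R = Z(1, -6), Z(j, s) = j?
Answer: 3840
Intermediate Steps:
R = 1
T(H, V) = V
D(v) = v
C = -96 (C = -8*(1 - 1*(-11)) = -8*(1 + 11) = -8*12 = -96)
b = -40 (b = -8*5 = -40)
C*b = -96*(-40) = 3840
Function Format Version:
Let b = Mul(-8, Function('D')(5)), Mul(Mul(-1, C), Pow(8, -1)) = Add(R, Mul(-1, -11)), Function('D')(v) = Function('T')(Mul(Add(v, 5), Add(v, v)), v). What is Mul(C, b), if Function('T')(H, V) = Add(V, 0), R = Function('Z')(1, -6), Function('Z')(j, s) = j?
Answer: 3840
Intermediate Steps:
R = 1
Function('T')(H, V) = V
Function('D')(v) = v
C = -96 (C = Mul(-8, Add(1, Mul(-1, -11))) = Mul(-8, Add(1, 11)) = Mul(-8, 12) = -96)
b = -40 (b = Mul(-8, 5) = -40)
Mul(C, b) = Mul(-96, -40) = 3840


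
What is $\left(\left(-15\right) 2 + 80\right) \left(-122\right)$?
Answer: $-6100$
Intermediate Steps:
$\left(\left(-15\right) 2 + 80\right) \left(-122\right) = \left(-30 + 80\right) \left(-122\right) = 50 \left(-122\right) = -6100$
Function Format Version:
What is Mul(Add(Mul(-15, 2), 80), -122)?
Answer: -6100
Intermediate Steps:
Mul(Add(Mul(-15, 2), 80), -122) = Mul(Add(-30, 80), -122) = Mul(50, -122) = -6100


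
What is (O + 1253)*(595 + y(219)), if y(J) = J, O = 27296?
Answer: 23238886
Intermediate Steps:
(O + 1253)*(595 + y(219)) = (27296 + 1253)*(595 + 219) = 28549*814 = 23238886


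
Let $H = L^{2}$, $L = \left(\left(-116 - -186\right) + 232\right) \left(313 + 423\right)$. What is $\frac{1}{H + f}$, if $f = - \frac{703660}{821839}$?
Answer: $\frac{821839}{40602825930584916} \approx 2.0241 \cdot 10^{-11}$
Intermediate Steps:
$L = 222272$ ($L = \left(\left(-116 + 186\right) + 232\right) 736 = \left(70 + 232\right) 736 = 302 \cdot 736 = 222272$)
$f = - \frac{703660}{821839}$ ($f = \left(-703660\right) \frac{1}{821839} = - \frac{703660}{821839} \approx -0.8562$)
$H = 49404841984$ ($H = 222272^{2} = 49404841984$)
$\frac{1}{H + f} = \frac{1}{49404841984 - \frac{703660}{821839}} = \frac{1}{\frac{40602825930584916}{821839}} = \frac{821839}{40602825930584916}$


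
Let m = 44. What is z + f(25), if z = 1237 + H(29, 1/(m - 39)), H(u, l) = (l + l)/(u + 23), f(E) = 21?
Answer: 163541/130 ≈ 1258.0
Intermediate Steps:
H(u, l) = 2*l/(23 + u) (H(u, l) = (2*l)/(23 + u) = 2*l/(23 + u))
z = 160811/130 (z = 1237 + 2/((44 - 39)*(23 + 29)) = 1237 + 2/(5*52) = 1237 + 2*(⅕)*(1/52) = 1237 + 1/130 = 160811/130 ≈ 1237.0)
z + f(25) = 160811/130 + 21 = 163541/130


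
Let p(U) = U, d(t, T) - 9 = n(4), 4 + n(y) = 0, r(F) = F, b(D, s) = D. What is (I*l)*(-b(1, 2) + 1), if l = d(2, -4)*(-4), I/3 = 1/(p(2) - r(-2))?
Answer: 0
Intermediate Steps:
n(y) = -4 (n(y) = -4 + 0 = -4)
d(t, T) = 5 (d(t, T) = 9 - 4 = 5)
I = 3/4 (I = 3/(2 - 1*(-2)) = 3/(2 + 2) = 3/4 ≈ 0.75000)
l = -20 (l = 5*(-4) = -20)
(I*l)*(-b(1, 2) + 1) = ((3/4)*(-20))*(-1*1 + 1) = -15*(-1 + 1) = -15*0 = 0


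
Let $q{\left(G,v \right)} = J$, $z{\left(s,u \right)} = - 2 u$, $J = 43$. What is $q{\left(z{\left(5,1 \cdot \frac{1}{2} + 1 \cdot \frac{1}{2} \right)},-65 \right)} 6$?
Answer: $258$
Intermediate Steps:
$q{\left(G,v \right)} = 43$
$q{\left(z{\left(5,1 \cdot \frac{1}{2} + 1 \cdot \frac{1}{2} \right)},-65 \right)} 6 = 43 \cdot 6 = 258$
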